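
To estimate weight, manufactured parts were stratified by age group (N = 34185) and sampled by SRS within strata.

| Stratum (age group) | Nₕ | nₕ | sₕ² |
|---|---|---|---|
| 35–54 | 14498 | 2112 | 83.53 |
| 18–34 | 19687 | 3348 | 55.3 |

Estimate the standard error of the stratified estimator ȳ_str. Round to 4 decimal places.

Var(ȳ_str) = Σₕ Wₕ²(1 − fₕ)sₕ²/nₕ with Wₕ = Nₕ/N, N = 34185.
35–54: Wₕ = 0.42410414; term = 0.42410414²·(1 − 0.14567527)·83.53/2112 = 0.0060773825.
18–34: Wₕ = 0.57589586; term = 0.57589586²·(1 − 0.17006146)·55.3/3348 = 0.0045464616.
Sum = 0.010623844.
SE = √(0.010623844) = 0.1031.

0.1031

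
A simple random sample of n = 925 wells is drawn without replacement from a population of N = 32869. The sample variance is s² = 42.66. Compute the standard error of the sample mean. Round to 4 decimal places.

Under SRS without replacement, Var(ȳ) = (1 − f)·s²/n with f = n/N = 925/32869 = 0.02814202.
Var(ȳ) = (1 − 0.02814202)·42.66/925 = 0.97185798·0.046118919 = 0.044821039.
SE(ȳ) = √(0.044821039) = 0.2117.

0.2117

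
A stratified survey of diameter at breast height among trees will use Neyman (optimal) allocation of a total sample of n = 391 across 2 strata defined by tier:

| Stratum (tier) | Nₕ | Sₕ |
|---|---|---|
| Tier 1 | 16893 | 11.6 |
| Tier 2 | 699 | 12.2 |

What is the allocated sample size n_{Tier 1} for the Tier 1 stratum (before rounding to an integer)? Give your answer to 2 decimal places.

374.69

Neyman allocation: nₕ = n·NₕSₕ / Σⱼ NⱼSⱼ.
Σ NⱼSⱼ = 16893·11.6 + 699·12.2 = 204486.6.
n_{Tier 1} = 391·16893·11.6 / 204486.6 = 374.69.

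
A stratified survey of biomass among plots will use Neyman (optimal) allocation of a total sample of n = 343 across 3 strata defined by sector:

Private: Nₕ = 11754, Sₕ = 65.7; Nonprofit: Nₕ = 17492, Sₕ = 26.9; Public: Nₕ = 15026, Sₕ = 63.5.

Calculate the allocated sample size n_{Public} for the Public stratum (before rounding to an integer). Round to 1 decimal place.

Neyman allocation: nₕ = n·NₕSₕ / Σⱼ NⱼSⱼ.
Σ NⱼSⱼ = 11754·65.7 + 17492·26.9 + 15026·63.5 = 2.1969236 × 10^6.
n_{Public} = 343·15026·63.5 / (2.1969236 × 10^6) = 149.0.

149.0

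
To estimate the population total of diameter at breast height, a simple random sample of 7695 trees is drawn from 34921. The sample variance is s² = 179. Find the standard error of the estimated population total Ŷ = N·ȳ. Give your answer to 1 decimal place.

Var(Ŷ) = N²·Var(ȳ) = N²·(1 − n/N)·s²/n.
f = 7695/34921 = 0.22035451; Var(ȳ) = 0.77964549·179/7695 = 0.018136003.
Var(Ŷ) = 34921² · 0.018136003 = 2.2116425 × 10^7.
SE(Ŷ) = √(2.2116425 × 10^7) = 4702.8.

4702.8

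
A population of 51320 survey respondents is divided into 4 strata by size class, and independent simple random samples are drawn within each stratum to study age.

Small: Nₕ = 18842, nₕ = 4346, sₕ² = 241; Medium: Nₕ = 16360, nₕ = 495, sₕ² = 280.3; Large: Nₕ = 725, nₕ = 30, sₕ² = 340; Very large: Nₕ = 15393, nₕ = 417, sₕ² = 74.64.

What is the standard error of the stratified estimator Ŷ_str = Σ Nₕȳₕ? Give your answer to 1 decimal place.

14460.1

Var(Ŷ_str) = Σₕ Nₕ²(1 − fₕ)sₕ²/nₕ.
Small: 18842²·(1 − 4346/18842)·241/4346 = 1.5146159 × 10^7.
Medium: 16360²·(1 − 495/16360)·280.3/495 = 1.4697426 × 10^8.
Large: 725²·(1 − 30/725)·340/30 = 5.7105833 × 10^6.
Very large: 15393²·(1 − 417/15393)·74.64/417 = 4.1262418 × 10^7.
Sum = 2.0909342 × 10^8.
SE = √(2.0909342 × 10^8) = 14460.1.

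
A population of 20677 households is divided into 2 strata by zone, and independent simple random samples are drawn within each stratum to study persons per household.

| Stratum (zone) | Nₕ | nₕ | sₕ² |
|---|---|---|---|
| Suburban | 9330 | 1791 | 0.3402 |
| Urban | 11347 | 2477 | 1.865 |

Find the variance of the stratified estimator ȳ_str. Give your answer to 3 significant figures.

2.08 × 10^-4

Var(ȳ_str) = Σₕ Wₕ²(1 − fₕ)sₕ²/nₕ with Wₕ = Nₕ/N, N = 20677.
Suburban: Wₕ = 0.45122600; term = 0.45122600²·(1 − 0.19196141)·0.3402/1791 = 3.125065 × 10^-5.
Urban: Wₕ = 0.54877400; term = 0.54877400²·(1 − 0.21829558)·1.865/2477 = 1.7724845 × 10^-4.
Sum = 2.084991 × 10^-4.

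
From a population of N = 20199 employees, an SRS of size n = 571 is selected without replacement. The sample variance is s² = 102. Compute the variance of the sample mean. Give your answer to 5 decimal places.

Under SRS without replacement, Var(ȳ) = (1 − f)·s²/n with f = n/N = 571/20199 = 0.02826873.
Var(ȳ) = (1 − 0.02826873)·102/571 = 0.97173127·0.17863398 = 0.17358422.

0.17358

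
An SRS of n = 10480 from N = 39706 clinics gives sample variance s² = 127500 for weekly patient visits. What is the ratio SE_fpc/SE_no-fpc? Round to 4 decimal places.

0.8579

f = n/N = 10480/39706 = 0.26393996.
SE_no-fpc = √(s²/n) = 3.4879837; SE_fpc = √((1−f)s²/n) = 2.9924787.
Ratio = √(1−f) = 0.85793942.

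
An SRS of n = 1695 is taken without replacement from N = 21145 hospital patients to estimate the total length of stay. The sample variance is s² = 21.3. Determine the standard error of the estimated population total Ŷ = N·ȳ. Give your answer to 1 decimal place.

Var(Ŷ) = N²·Var(ȳ) = N²·(1 − n/N)·s²/n.
f = 1695/21145 = 0.08016079; Var(ȳ) = 0.91983921·21.3/1695 = 0.011559041.
Var(Ŷ) = 21145² · 0.011559041 = 5.1681747 × 10^6.
SE(Ŷ) = √(5.1681747 × 10^6) = 2273.4.

2273.4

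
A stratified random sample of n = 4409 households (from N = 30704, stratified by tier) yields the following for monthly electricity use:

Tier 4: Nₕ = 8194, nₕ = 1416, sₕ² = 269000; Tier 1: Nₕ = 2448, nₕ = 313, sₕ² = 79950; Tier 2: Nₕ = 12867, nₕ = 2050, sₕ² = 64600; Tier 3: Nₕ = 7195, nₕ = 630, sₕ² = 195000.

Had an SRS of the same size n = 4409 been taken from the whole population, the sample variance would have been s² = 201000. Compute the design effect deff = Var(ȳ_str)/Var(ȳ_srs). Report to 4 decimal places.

Var(ȳ_str) = Σ Wₕ²(1−fₕ)sₕ²/nₕ with Wₕ = Nₕ/30704:
  Tier 4: (8194/30704)²·(1−1416/8194)·269000/1416 = 11.191715
  Tier 1: (2448/30704)²·(1−313/2448)·79950/313 = 1.4160986
  Tier 2: (12867/30704)²·(1−2050/12867)·64600/2050 = 4.6523553
  Tier 3: (7195/30704)²·(1−630/7195)·195000/630 = 15.508496
  → Var(ȳ_str) = 32.768665.
Var(ȳ_srs) = (1 − 4409/30704)·201000/4409 = 39.042191.
deff = 32.768665 / 39.042191 = 0.8393.

0.8393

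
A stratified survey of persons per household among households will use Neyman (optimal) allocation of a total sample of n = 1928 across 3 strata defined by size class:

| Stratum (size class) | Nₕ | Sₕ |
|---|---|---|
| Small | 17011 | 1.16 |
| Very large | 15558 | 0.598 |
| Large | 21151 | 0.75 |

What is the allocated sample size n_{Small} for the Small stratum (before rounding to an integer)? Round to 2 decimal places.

Neyman allocation: nₕ = n·NₕSₕ / Σⱼ NⱼSⱼ.
Σ NⱼSⱼ = 17011·1.16 + 15558·0.598 + 21151·0.75 = 44899.694.
n_{Small} = 1928·17011·1.16 / 44899.694 = 847.33.

847.33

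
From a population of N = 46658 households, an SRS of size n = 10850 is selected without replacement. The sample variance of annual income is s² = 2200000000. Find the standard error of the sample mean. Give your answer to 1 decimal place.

394.5

Under SRS without replacement, Var(ȳ) = (1 − f)·s²/n with f = n/N = 10850/46658 = 0.23254319.
Var(ȳ) = (1 − 0.23254319)·2200000000/10850 = 0.76745681·202764.98 = 155613.36.
SE(ȳ) = √(155613.36) = 394.5.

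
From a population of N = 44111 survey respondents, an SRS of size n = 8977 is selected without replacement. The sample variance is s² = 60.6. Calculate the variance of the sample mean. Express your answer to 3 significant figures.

Under SRS without replacement, Var(ȳ) = (1 − f)·s²/n with f = n/N = 8977/44111 = 0.20350933.
Var(ȳ) = (1 − 0.20350933)·60.6/8977 = 0.79649067·0.0067505848 = 0.0053767778.

0.00538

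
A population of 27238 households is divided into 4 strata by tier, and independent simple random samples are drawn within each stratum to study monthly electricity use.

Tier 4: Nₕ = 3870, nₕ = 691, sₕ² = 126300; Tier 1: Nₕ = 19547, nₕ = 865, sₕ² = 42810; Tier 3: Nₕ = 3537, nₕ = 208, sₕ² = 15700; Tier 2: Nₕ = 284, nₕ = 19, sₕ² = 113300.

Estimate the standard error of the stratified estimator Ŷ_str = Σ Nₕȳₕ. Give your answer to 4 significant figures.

Var(Ŷ_str) = Σₕ Nₕ²(1 − fₕ)sₕ²/nₕ.
Tier 4: 3870²·(1 − 691/3870)·126300/691 = 2.2486755 × 10^9.
Tier 1: 19547²·(1 − 865/19547)·42810/865 = 1.8073098 × 10^10.
Tier 3: 3537²·(1 − 208/3537)·15700/208 = 8.8876138 × 10^8.
Tier 2: 284²·(1 − 19/284)·113300/19 = 4.4878726 × 10^8.
Sum = 2.1659322 × 10^10.
SE = √(2.1659322 × 10^10) = 147200.

147200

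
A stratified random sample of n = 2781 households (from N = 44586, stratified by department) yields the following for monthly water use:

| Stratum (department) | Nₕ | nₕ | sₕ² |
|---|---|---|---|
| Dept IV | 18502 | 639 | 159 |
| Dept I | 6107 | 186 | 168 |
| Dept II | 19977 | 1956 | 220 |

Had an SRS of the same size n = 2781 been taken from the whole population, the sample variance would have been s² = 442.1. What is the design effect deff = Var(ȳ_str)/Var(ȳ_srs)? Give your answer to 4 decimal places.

0.5244

Var(ȳ_str) = Σ Wₕ²(1−fₕ)sₕ²/nₕ with Wₕ = Nₕ/44586:
  Dept IV: (18502/44586)²·(1−639/18502)·159/639 = 0.041368742
  Dept I: (6107/44586)²·(1−186/6107)·168/186 = 0.016429422
  Dept II: (19977/44586)²·(1−1956/19977)·220/1956 = 0.020368824
  → Var(ȳ_str) = 0.078166988.
Var(ȳ_srs) = (1 − 2781/44586)·442.1/2781 = 0.14905592.
deff = 0.078166988 / 0.14905592 = 0.5244.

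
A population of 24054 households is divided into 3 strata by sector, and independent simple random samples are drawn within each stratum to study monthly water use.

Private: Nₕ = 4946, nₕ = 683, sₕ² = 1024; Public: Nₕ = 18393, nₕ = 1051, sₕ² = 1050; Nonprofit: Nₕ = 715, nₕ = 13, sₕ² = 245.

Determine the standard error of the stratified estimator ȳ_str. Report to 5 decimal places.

Var(ȳ_str) = Σₕ Wₕ²(1 − fₕ)sₕ²/nₕ with Wₕ = Nₕ/N, N = 24054.
Private: Wₕ = 0.20562069; term = 0.20562069²·(1 − 0.13809139)·1024/683 = 0.054635395.
Public: Wₕ = 0.76465453; term = 0.76465453²·(1 − 0.05714130)·1050/1051 = 0.55076169.
Nonprofit: Wₕ = 0.02972479; term = 0.02972479²·(1 − 0.01818182)·245/13 = 0.016349003.
Sum = 0.62174609.
SE = √(0.62174609) = 0.78851.

0.78851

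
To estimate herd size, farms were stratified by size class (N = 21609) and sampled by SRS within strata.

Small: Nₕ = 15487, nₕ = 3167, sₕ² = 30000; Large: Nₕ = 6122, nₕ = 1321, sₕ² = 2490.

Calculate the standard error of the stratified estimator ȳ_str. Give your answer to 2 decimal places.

Var(ȳ_str) = Σₕ Wₕ²(1 − fₕ)sₕ²/nₕ with Wₕ = Nₕ/N, N = 21609.
Small: Wₕ = 0.71669212; term = 0.71669212²·(1 − 0.20449409)·30000/3167 = 3.8706318.
Large: Wₕ = 0.28330788; term = 0.28330788²·(1 − 0.21577916)·2490/1321 = 0.11864576.
Sum = 3.9892776.
SE = √(3.9892776) = 2.00.

2.00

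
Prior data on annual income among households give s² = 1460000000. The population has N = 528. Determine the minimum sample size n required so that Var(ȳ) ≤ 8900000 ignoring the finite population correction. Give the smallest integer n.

165

Without fpc, n₀ = s²/D = 1460000000/8900000 = 164.0449.
Rounding up, n = 165.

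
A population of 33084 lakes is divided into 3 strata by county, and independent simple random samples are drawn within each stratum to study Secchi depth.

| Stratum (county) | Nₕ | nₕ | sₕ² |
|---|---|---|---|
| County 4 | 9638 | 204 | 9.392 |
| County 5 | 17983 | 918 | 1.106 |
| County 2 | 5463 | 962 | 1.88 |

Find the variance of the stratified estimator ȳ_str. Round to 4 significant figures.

0.004206

Var(ȳ_str) = Σₕ Wₕ²(1 − fₕ)sₕ²/nₕ with Wₕ = Nₕ/N, N = 33084.
County 4: Wₕ = 0.29131907; term = 0.29131907²·(1 − 0.02116622)·9.392/204 = 0.0038245002.
County 5: Wₕ = 0.54355580; term = 0.54355580²·(1 − 0.05104821)·1.106/918 = 3.377885 × 10^-4.
County 2: Wₕ = 0.16512514; term = 0.16512514²·(1 − 0.17609372)·1.88/962 = 4.3902269 × 10^-5.
Sum = 0.004206191.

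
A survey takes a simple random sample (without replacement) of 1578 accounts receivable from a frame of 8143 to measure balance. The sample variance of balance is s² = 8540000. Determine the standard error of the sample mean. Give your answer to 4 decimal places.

66.0542

Under SRS without replacement, Var(ȳ) = (1 − f)·s²/n with f = n/N = 1578/8143 = 0.19378607.
Var(ȳ) = (1 − 0.19378607)·8540000/1578 = 0.80621393·5411.9138 = 4363.1603.
SE(ȳ) = √(4363.1603) = 66.0542.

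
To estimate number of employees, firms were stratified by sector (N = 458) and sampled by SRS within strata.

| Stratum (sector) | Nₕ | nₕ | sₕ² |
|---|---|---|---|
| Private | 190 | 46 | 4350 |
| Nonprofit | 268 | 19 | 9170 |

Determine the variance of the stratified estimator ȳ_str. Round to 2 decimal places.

165.87

Var(ȳ_str) = Σₕ Wₕ²(1 − fₕ)sₕ²/nₕ with Wₕ = Nₕ/N, N = 458.
Private: Wₕ = 0.41484716; term = 0.41484716²·(1 − 0.24210526)·4350/46 = 12.334358.
Nonprofit: Wₕ = 0.58515284; term = 0.58515284²·(1 − 0.07089552)·9170/19 = 153.53907.
Sum = 165.87343.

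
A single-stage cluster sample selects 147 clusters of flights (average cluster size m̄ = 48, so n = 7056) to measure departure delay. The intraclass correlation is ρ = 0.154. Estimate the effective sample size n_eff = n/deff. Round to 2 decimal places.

deff = 1 + (48 − 1)·0.154 = 1 + 7.238 = 8.238.
n_eff = 7056 / 8.238 = 856.52.

856.52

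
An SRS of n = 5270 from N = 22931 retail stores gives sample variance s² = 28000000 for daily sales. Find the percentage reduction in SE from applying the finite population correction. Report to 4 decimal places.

12.2401

f = n/N = 5270/22931 = 0.22981989.
SE_no-fpc = √(s²/n) = 72.890966; SE_fpc = √((1−f)s²/n) = 63.969043.
Ratio = √(1−f) = 0.87759906. Reduction = 100·(1 − 0.87759906) = 12.2401%.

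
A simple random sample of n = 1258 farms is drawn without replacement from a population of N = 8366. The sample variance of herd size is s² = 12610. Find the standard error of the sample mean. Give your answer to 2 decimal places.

Under SRS without replacement, Var(ȳ) = (1 − f)·s²/n with f = n/N = 1258/8366 = 0.15037055.
Var(ȳ) = (1 − 0.15037055)·12610/1258 = 0.84962945·10.023847 = 8.516556.
SE(ȳ) = √(8.516556) = 2.92.

2.92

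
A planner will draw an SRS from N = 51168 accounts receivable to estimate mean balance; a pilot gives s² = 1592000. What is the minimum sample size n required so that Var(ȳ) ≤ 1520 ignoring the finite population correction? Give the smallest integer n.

Without fpc, n₀ = s²/D = 1592000/1520 = 1047.3684.
Rounding up, n = 1048.

1048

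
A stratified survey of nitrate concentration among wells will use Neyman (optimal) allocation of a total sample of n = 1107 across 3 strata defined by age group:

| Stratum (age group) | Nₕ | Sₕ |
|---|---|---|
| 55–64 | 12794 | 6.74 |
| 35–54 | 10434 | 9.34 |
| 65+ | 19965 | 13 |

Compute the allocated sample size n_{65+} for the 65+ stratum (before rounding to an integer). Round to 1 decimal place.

648.2

Neyman allocation: nₕ = n·NₕSₕ / Σⱼ NⱼSⱼ.
Σ NⱼSⱼ = 12794·6.74 + 10434·9.34 + 19965·13 = 443230.12.
n_{65+} = 1107·19965·13 / 443230.12 = 648.2.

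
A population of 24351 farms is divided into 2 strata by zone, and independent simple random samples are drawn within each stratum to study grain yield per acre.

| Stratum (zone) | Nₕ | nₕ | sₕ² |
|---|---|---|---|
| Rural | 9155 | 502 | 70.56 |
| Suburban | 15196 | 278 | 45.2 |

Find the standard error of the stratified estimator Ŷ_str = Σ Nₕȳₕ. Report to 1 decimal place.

Var(Ŷ_str) = Σₕ Nₕ²(1 − fₕ)sₕ²/nₕ.
Rural: 9155²·(1 − 502/9155)·70.56/502 = 1.1134736 × 10^7.
Suburban: 15196²·(1 − 278/15196)·45.2/278 = 3.6858149 × 10^7.
Sum = 4.7992885 × 10^7.
SE = √(4.7992885 × 10^7) = 6927.7.

6927.7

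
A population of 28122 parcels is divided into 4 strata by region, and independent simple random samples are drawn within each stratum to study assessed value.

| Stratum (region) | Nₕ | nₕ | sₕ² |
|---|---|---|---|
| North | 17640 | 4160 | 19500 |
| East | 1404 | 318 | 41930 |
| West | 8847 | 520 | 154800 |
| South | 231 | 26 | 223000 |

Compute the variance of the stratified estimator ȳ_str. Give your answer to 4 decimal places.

29.9078

Var(ȳ_str) = Σₕ Wₕ²(1 − fₕ)sₕ²/nₕ with Wₕ = Nₕ/N, N = 28122.
North: Wₕ = 0.62726691; term = 0.62726691²·(1 − 0.23582766)·19500/4160 = 1.40941.
East: Wₕ = 0.04992533; term = 0.04992533²·(1 − 0.22649573)·41930/318 = 0.25421564.
West: Wₕ = 0.31459356; term = 0.31459356²·(1 − 0.05877699)·154800/520 = 27.730634.
South: Wₕ = 0.00821421; term = 0.00821421²·(1 − 0.11255411)·223000/26 = 0.51357627.
Sum = 29.907836.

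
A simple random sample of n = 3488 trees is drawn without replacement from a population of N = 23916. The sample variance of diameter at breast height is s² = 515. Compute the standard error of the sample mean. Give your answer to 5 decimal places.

Under SRS without replacement, Var(ȳ) = (1 − f)·s²/n with f = n/N = 3488/23916 = 0.14584379.
Var(ȳ) = (1 − 0.14584379)·515/3488 = 0.85415621·0.14764908 = 0.12611538.
SE(ȳ) = √(0.12611538) = 0.35513.

0.35513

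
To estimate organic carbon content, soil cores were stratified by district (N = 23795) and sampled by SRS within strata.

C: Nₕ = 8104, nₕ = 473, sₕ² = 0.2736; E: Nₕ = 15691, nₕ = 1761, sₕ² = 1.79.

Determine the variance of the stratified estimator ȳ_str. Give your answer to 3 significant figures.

4.56 × 10^-4

Var(ȳ_str) = Σₕ Wₕ²(1 − fₕ)sₕ²/nₕ with Wₕ = Nₕ/N, N = 23795.
C: Wₕ = 0.34057575; term = 0.34057575²·(1 − 0.05836624)·0.2736/473 = 6.3177789 × 10^-5.
E: Wₕ = 0.65942425; term = 0.65942425²·(1 − 0.11222994)·1.79/1761 = 3.9239548 × 10^-4.
Sum = 4.5557327 × 10^-4.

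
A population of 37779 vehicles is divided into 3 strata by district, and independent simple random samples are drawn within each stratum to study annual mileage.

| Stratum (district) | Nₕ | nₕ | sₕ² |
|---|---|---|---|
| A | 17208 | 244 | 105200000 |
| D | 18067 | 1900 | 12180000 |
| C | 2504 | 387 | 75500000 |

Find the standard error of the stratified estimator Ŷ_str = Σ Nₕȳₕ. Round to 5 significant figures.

Var(Ŷ_str) = Σₕ Nₕ²(1 − fₕ)sₕ²/nₕ.
A: 17208²·(1 − 244/17208)·105200000/244 = 1.2585909 × 10^14.
D: 18067²·(1 − 1900/18067)·12180000/1900 = 1.8724454 × 10^12.
C: 2504²·(1 − 387/2504)·75500000/387 = 1.0341682 × 10^12.
Sum = 1.287657 × 10^14.
SE = √(1.287657 × 10^14) = 1.1347 × 10^7.

1.1347 × 10^7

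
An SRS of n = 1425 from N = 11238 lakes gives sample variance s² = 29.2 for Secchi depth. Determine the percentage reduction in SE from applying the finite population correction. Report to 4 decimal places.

6.5549

f = n/N = 1425/11238 = 0.12680192.
SE_no-fpc = √(s²/n) = 0.14314757; SE_fpc = √((1−f)s²/n) = 0.13376435.
Ratio = √(1−f) = 0.93445068. Reduction = 100·(1 − 0.93445068) = 6.5549%.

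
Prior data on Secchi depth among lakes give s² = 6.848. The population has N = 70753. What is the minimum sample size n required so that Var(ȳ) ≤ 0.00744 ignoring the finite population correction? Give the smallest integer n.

921

Without fpc, n₀ = s²/D = 6.848/0.00744 = 920.4301.
Rounding up, n = 921.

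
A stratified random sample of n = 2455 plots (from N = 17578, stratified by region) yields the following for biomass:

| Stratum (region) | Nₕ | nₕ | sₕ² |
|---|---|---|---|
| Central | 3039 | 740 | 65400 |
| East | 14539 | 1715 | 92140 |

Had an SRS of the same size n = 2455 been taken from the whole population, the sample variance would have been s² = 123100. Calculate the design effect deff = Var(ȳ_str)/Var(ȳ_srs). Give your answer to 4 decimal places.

Var(ȳ_str) = Σ Wₕ²(1−fₕ)sₕ²/nₕ with Wₕ = Nₕ/17578:
  Central: (3039/17578)²·(1−740/3039)·65400/740 = 1.998374
  East: (14539/17578)²·(1−1715/14539)·92140/1715 = 32.419268
  → Var(ȳ_str) = 34.417642.
Var(ȳ_srs) = (1 − 2455/17578)·123100/2455 = 43.139494.
deff = 34.417642 / 43.139494 = 0.7978.

0.7978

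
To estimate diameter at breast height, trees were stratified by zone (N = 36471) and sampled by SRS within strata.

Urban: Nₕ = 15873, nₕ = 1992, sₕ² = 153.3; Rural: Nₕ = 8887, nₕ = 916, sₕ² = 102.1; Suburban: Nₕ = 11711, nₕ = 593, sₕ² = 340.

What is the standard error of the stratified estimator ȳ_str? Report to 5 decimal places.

0.27351

Var(ȳ_str) = Σₕ Wₕ²(1 − fₕ)sₕ²/nₕ with Wₕ = Nₕ/N, N = 36471.
Urban: Wₕ = 0.43522251; term = 0.43522251²·(1 − 0.12549613)·153.3/1992 = 0.012747859.
Rural: Wₕ = 0.24367306; term = 0.24367306²·(1 − 0.10307190)·102.1/916 = 0.0059361233.
Suburban: Wₕ = 0.32110444; term = 0.32110444²·(1 − 0.05063615)·340/593 = 0.056124118.
Sum = 0.0748081.
SE = √(0.0748081) = 0.27351.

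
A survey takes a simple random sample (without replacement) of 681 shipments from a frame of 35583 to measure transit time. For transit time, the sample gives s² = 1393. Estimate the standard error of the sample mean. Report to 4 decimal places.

Under SRS without replacement, Var(ȳ) = (1 − f)·s²/n with f = n/N = 681/35583 = 0.01913835.
Var(ȳ) = (1 − 0.01913835)·1393/681 = 0.98086165·2.0455213 = 2.0063734.
SE(ȳ) = √(2.0063734) = 1.4165.

1.4165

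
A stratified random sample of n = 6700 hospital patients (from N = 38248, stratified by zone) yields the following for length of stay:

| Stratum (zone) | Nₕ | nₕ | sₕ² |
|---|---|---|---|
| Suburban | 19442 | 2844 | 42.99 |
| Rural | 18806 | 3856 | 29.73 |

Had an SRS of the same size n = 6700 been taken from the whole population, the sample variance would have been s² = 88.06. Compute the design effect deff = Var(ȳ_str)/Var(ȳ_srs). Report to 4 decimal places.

0.4443

Var(ȳ_str) = Σ Wₕ²(1−fₕ)sₕ²/nₕ with Wₕ = Nₕ/38248:
  Suburban: (19442/38248)²·(1−2844/19442)·42.99/2844 = 0.0033343953
  Rural: (18806/38248)²·(1−3856/18806)·29.73/3856 = 0.0014817606
  → Var(ȳ_str) = 0.0048161559.
Var(ȳ_srs) = (1 − 6700/38248)·88.06/6700 = 0.010840941.
deff = 0.0048161559 / 0.010840941 = 0.4443.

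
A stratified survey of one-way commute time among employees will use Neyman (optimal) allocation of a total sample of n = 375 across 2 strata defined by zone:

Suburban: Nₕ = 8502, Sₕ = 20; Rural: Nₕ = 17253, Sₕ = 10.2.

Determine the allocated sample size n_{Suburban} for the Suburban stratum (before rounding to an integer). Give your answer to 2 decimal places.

Neyman allocation: nₕ = n·NₕSₕ / Σⱼ NⱼSⱼ.
Σ NⱼSⱼ = 8502·20 + 17253·10.2 = 346020.6.
n_{Suburban} = 375·8502·20 / 346020.6 = 184.28.

184.28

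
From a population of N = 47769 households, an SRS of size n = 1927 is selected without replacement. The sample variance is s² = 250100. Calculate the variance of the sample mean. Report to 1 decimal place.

124.6

Under SRS without replacement, Var(ȳ) = (1 − f)·s²/n with f = n/N = 1927/47769 = 0.04033997.
Var(ȳ) = (1 − 0.04033997)·250100/1927 = 0.95966003·129.78723 = 124.55162.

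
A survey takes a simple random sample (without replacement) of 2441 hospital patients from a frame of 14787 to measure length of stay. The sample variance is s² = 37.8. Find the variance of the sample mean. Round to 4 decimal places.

Under SRS without replacement, Var(ȳ) = (1 − f)·s²/n with f = n/N = 2441/14787 = 0.16507743.
Var(ȳ) = (1 − 0.16507743)·37.8/2441 = 0.83492257·0.015485457 = 0.012929157.

0.0129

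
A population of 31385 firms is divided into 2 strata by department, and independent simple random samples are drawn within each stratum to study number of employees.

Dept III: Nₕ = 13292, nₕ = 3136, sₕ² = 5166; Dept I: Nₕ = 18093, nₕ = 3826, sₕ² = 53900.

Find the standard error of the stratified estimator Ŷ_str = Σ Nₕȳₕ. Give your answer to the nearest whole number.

62120

Var(Ŷ_str) = Σₕ Nₕ²(1 − fₕ)sₕ²/nₕ.
Dept III: 13292²·(1 − 3136/13292)·5166/3136 = 2.2237777 × 10^8.
Dept I: 18093²·(1 − 3826/18093)·53900/3826 = 3.6365289 × 10^9.
Sum = 3.8589067 × 10^9.
SE = √(3.8589067 × 10^9) = 62120.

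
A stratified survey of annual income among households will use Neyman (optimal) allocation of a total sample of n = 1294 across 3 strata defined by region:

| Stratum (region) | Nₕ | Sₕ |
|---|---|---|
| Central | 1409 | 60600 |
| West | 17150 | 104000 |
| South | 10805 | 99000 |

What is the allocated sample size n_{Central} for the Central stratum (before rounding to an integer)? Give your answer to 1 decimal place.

Neyman allocation: nₕ = n·NₕSₕ / Σⱼ NⱼSⱼ.
Σ NⱼSⱼ = 1409·60600 + 17150·104000 + 10805·99000 = 2.9386804 × 10^9.
n_{Central} = 1294·1409·60600 / (2.9386804 × 10^9) = 37.6.

37.6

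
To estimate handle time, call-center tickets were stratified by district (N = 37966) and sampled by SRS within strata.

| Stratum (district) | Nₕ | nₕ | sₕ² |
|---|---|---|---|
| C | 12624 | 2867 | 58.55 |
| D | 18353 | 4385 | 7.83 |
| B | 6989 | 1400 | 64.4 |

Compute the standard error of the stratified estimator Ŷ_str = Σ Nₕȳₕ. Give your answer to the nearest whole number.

Var(Ŷ_str) = Σₕ Nₕ²(1 − fₕ)sₕ²/nₕ.
C: 12624²·(1 − 2867/12624)·58.55/2867 = 2.5154315 × 10^6.
D: 18353²·(1 − 4385/18353)·7.83/4385 = 457755.38.
B: 6989²·(1 − 1400/6989)·64.4/1400 = 1.79683 × 10^6.
Sum = 4.7700169 × 10^6.
SE = √(4.7700169 × 10^6) = 2184.

2184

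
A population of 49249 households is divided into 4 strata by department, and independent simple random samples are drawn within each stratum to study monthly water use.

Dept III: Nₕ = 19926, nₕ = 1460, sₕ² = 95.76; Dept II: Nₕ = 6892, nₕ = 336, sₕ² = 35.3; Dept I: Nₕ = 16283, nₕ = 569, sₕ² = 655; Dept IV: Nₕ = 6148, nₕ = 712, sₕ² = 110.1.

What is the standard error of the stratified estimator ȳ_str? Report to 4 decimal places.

0.3681

Var(ȳ_str) = Σₕ Wₕ²(1 − fₕ)sₕ²/nₕ with Wₕ = Nₕ/N, N = 49249.
Dept III: Wₕ = 0.40459705; term = 0.40459705²·(1 − 0.07327110)·95.76/1460 = 0.0099501449.
Dept II: Wₕ = 0.13994193; term = 0.13994193²·(1 − 0.04875218)·35.3/336 = 0.0019571531.
Dept I: Wₕ = 0.33062600; term = 0.33062600²·(1 − 0.03494442)·655/569 = 0.12143821.
Dept IV: Wₕ = 0.12483502; term = 0.12483502²·(1 − 0.11581002)·110.1/712 = 0.0021307171.
Sum = 0.13547623.
SE = √(0.13547623) = 0.3681.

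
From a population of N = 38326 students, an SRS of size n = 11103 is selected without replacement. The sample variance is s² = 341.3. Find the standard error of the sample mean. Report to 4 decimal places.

0.1478

Under SRS without replacement, Var(ȳ) = (1 − f)·s²/n with f = n/N = 11103/38326 = 0.28969890.
Var(ȳ) = (1 − 0.28969890)·341.3/11103 = 0.71030110·0.03073944 = 0.021834258.
SE(ȳ) = √(0.021834258) = 0.1478.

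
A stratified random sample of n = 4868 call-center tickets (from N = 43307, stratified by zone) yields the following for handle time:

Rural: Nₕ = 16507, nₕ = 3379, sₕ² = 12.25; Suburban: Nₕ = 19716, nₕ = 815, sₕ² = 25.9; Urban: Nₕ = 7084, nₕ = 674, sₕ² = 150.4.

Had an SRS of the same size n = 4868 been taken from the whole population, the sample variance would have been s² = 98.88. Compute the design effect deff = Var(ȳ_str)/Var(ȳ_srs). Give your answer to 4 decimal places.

Var(ȳ_str) = Σ Wₕ²(1−fₕ)sₕ²/nₕ with Wₕ = Nₕ/43307:
  Rural: (16507/43307)²·(1−3379/16507)·12.25/3379 = 4.1888848 × 10^-4
  Suburban: (19716/43307)²·(1−815/19716)·25.9/815 = 0.006314363
  Urban: (7084/43307)²·(1−674/7084)·150.4/674 = 0.0054026685
  → Var(ȳ_str) = 0.01213592.
Var(ȳ_srs) = (1 − 4868/43307)·98.88/4868 = 0.01802901.
deff = 0.01213592 / 0.01802901 = 0.6731.

0.6731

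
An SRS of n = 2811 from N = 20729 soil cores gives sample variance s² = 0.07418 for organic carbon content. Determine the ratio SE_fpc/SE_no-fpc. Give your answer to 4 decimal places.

f = n/N = 2811/20729 = 0.13560712.
SE_no-fpc = √(s²/n) = 0.0051370405; SE_fpc = √((1−f)s²/n) = 0.0047760469.
Ratio = √(1−f) = 0.92972731.

0.9297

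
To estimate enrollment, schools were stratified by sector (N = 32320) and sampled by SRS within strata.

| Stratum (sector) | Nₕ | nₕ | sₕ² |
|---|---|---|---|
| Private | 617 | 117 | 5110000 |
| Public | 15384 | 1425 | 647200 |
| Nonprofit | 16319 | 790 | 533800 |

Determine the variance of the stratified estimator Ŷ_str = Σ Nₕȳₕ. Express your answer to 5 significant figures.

2.8224 × 10^11

Var(Ŷ_str) = Σₕ Nₕ²(1 − fₕ)sₕ²/nₕ.
Private: 617²·(1 − 117/617)·5110000/117 = 1.3473803 × 10^10.
Public: 15384²·(1 − 1425/15384)·647200/1425 = 9.7532021 × 10^10.
Nonprofit: 16319²·(1 − 790/16319)·533800/790 = 1.7123341 × 10^11.
Sum = 2.8223923 × 10^11.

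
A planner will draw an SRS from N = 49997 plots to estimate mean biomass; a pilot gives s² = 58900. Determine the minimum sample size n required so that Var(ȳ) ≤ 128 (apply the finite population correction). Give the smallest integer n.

Without fpc, n₀ = s²/D = 58900/128 = 460.1562.
With fpc, (1 − n/N)·s²/n ≤ D requires n ≥ n₀/(1 + n₀/N) = 460.1562/(1 + 460.1562/49997) = 455.9597.
Rounding up, n = 456.

456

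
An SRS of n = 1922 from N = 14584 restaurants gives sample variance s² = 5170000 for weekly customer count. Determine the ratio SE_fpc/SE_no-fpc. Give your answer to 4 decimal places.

0.9318

f = n/N = 1922/14584 = 0.13178826.
SE_no-fpc = √(s²/n) = 51.864307; SE_fpc = √((1−f)s²/n) = 48.326062.
Ratio = √(1−f) = 0.93177880.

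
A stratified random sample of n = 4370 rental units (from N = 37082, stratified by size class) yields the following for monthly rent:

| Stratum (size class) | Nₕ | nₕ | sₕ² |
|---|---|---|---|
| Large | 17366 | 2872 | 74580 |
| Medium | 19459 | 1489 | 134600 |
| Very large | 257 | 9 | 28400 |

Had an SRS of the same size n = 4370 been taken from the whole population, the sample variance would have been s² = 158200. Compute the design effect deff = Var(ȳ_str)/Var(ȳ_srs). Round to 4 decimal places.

Var(ȳ_str) = Σ Wₕ²(1−fₕ)sₕ²/nₕ with Wₕ = Nₕ/37082:
  Large: (17366/37082)²·(1−2872/17366)·74580/2872 = 4.753349
  Medium: (19459/37082)²·(1−1489/19459)·134600/1489 = 22.987548
  Very large: (257/37082)²·(1−9/257)·28400/9 = 0.14626295
  → Var(ȳ_str) = 27.88716.
Var(ȳ_srs) = (1 − 4370/37082)·158200/4370 = 31.935152.
deff = 27.88716 / 31.935152 = 0.8732.

0.8732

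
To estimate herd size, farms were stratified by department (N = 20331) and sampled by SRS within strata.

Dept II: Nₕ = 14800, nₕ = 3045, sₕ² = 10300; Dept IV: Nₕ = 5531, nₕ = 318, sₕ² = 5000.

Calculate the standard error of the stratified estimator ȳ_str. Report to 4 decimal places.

1.5876

Var(ȳ_str) = Σₕ Wₕ²(1 − fₕ)sₕ²/nₕ with Wₕ = Nₕ/N, N = 20331.
Dept II: Wₕ = 0.72795239; term = 0.72795239²·(1 − 0.20574324)·10300/3045 = 1.4236945.
Dept IV: Wₕ = 0.27204761; term = 0.27204761²·(1 − 0.05749412)·5000/318 = 1.0967731.
Sum = 2.5204676.
SE = √(2.5204676) = 1.5876.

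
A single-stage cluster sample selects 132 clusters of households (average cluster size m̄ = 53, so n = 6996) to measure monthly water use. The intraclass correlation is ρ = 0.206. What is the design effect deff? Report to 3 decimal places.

deff = 1 + (53 − 1)·0.206 = 1 + 10.712 = 11.712.

11.712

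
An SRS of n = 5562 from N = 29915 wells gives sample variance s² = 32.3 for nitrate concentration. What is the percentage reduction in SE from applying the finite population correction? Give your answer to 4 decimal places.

f = n/N = 5562/29915 = 0.18592679.
SE_no-fpc = √(s²/n) = 0.076205404; SE_fpc = √((1−f)s²/n) = 0.068757092.
Ratio = √(1−f) = 0.90226006. Reduction = 100·(1 − 0.90226006) = 9.7740%.

9.7740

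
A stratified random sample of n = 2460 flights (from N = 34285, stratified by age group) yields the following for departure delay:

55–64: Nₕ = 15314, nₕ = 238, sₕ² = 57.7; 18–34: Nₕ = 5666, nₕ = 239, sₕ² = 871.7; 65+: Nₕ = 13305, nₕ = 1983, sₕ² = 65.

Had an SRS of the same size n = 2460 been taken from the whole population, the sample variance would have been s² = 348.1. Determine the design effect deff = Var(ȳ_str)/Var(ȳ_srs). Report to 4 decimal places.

Var(ȳ_str) = Σ Wₕ²(1−fₕ)sₕ²/nₕ with Wₕ = Nₕ/34285:
  55–64: (15314/34285)²·(1−238/15314)·57.7/238 = 0.047617361
  18–34: (5666/34285)²·(1−239/5666)·871.7/239 = 0.095410732
  65+: (13305/34285)²·(1−1983/13305)·65/1983 = 0.0042006874
  → Var(ȳ_str) = 0.14722878.
Var(ȳ_srs) = (1 − 2460/34285)·348.1/2460 = 0.13135094.
deff = 0.14722878 / 0.13135094 = 1.1209.

1.1209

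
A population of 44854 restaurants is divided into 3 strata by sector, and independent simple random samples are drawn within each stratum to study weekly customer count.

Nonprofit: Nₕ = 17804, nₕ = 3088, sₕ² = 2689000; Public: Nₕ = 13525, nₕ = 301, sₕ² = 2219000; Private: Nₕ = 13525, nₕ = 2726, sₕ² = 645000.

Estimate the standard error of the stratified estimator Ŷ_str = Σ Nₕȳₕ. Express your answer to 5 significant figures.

1.2575 × 10^6

Var(Ŷ_str) = Σₕ Nₕ²(1 − fₕ)sₕ²/nₕ.
Nonprofit: 17804²·(1 − 3088/17804)·2689000/3088 = 2.2815021 × 10^11.
Public: 13525²·(1 − 301/13525)·2219000/301 = 1.3185327 × 10^12.
Private: 13525²·(1 − 2726/13525)·645000/2726 = 3.4558484 × 10^10.
Sum = 1.5812414 × 10^12.
SE = √(1.5812414 × 10^12) = 1.2575 × 10^6.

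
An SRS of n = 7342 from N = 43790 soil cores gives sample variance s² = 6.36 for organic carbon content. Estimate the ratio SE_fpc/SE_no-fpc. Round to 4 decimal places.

0.9123

f = n/N = 7342/43790 = 0.16766385.
SE_no-fpc = √(s²/n) = 0.029432108; SE_fpc = √((1−f)s²/n) = 0.026851636.
Ratio = √(1−f) = 0.91232459.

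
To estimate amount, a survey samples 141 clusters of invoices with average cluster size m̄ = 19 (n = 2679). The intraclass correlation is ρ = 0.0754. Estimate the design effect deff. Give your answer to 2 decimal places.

deff = 1 + (19 − 1)·0.0754 = 1 + 1.3572 = 2.3572.

2.36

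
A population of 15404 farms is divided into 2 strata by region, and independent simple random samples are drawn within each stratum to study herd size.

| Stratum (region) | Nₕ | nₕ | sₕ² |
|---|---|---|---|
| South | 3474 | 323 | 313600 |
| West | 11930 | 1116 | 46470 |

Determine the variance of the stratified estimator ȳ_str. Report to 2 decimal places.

67.43

Var(ȳ_str) = Σₕ Wₕ²(1 − fₕ)sₕ²/nₕ with Wₕ = Nₕ/N, N = 15404.
South: Wₕ = 0.22552584; term = 0.22552584²·(1 − 0.09297640)·313600/323 = 44.790378.
West: Wₕ = 0.77447416; term = 0.77447416²·(1 − 0.09354568)·46470/1116 = 22.639575.
Sum = 67.429953.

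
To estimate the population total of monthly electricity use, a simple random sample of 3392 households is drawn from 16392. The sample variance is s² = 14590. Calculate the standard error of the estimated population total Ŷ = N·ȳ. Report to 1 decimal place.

Var(Ŷ) = N²·Var(ȳ) = N²·(1 − n/N)·s²/n.
f = 3392/16392 = 0.20693021; Var(ȳ) = 0.79306979·14590/3392 = 3.4112288.
Var(Ŷ) = 16392² · 3.4112288 = 9.1658921 × 10^8.
SE(Ŷ) = √(9.1658921 × 10^8) = 30275.2.

30275.2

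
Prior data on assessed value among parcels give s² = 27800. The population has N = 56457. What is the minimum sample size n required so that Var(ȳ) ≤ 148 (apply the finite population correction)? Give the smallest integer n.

Without fpc, n₀ = s²/D = 27800/148 = 187.8378.
With fpc, (1 − n/N)·s²/n ≤ D requires n ≥ n₀/(1 + n₀/N) = 187.8378/(1 + 187.8378/56457) = 187.2149.
Rounding up, n = 188.

188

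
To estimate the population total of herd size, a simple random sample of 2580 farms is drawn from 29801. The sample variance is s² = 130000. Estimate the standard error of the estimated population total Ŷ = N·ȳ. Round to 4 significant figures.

Var(Ŷ) = N²·Var(ȳ) = N²·(1 − n/N)·s²/n.
f = 2580/29801 = 0.08657428; Var(ȳ) = 0.91342572·130000/2580 = 46.025327.
Var(Ŷ) = 29801² · 46.025327 = 4.0875075 × 10^10.
SE(Ŷ) = √(4.0875075 × 10^10) = 202200.

202200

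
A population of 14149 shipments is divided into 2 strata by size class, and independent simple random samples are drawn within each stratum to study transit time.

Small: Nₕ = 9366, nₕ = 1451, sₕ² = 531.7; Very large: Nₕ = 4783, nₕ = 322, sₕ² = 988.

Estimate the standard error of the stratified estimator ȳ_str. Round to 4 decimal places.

0.6802

Var(ȳ_str) = Σₕ Wₕ²(1 − fₕ)sₕ²/nₕ with Wₕ = Nₕ/N, N = 14149.
Small: Wₕ = 0.66195491; term = 0.66195491²·(1 − 0.15492206)·531.7/1451 = 0.13569156.
Very large: Wₕ = 0.33804509; term = 0.33804509²·(1 − 0.06732176)·988/322 = 0.32702593.
Sum = 0.46271749.
SE = √(0.46271749) = 0.6802.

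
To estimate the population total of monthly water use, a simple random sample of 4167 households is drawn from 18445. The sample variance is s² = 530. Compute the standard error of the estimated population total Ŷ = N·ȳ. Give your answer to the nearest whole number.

5788

Var(Ŷ) = N²·Var(ȳ) = N²·(1 − n/N)·s²/n.
f = 4167/18445 = 0.22591488; Var(ȳ) = 0.77408512·530/4167 = 0.098455751.
Var(Ŷ) = 18445² · 0.098455751 = 3.3496421 × 10^7.
SE(Ŷ) = √(3.3496421 × 10^7) = 5788.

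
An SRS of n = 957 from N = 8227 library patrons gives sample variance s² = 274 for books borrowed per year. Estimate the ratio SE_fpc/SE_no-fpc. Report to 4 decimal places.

f = n/N = 957/8227 = 0.11632430.
SE_no-fpc = √(s²/n) = 0.53508073; SE_fpc = √((1−f)s²/n) = 0.50299743.
Ratio = √(1−f) = 0.94004027.

0.9400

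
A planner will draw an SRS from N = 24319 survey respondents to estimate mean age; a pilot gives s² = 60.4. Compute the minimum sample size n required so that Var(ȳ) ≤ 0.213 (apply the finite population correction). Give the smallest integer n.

Without fpc, n₀ = s²/D = 60.4/0.213 = 283.5681.
With fpc, (1 − n/N)·s²/n ≤ D requires n ≥ n₀/(1 + n₀/N) = 283.5681/(1 + 283.5681/24319) = 280.2997.
Rounding up, n = 281.

281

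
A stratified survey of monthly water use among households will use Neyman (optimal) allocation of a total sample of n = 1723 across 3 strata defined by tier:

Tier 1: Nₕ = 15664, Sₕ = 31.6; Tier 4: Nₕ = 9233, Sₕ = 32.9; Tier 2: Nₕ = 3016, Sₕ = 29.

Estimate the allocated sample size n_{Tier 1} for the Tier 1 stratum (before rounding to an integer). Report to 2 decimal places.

962.36

Neyman allocation: nₕ = n·NₕSₕ / Σⱼ NⱼSⱼ.
Σ NⱼSⱼ = 15664·31.6 + 9233·32.9 + 3016·29 = 886212.1.
n_{Tier 1} = 1723·15664·31.6 / 886212.1 = 962.36.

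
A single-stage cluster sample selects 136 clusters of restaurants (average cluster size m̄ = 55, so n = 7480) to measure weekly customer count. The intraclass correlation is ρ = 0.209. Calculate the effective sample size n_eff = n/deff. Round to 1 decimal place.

608.8

deff = 1 + (55 − 1)·0.209 = 1 + 11.286 = 12.286.
n_eff = 7480 / 12.286 = 608.8.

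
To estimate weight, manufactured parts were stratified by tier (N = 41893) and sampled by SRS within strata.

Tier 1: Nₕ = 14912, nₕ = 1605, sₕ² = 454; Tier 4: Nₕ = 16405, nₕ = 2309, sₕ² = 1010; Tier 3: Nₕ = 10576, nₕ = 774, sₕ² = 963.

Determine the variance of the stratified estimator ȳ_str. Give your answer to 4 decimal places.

0.1631

Var(ȳ_str) = Σₕ Wₕ²(1 − fₕ)sₕ²/nₕ with Wₕ = Nₕ/N, N = 41893.
Tier 1: Wₕ = 0.35595446; term = 0.35595446²·(1 − 0.10763144)·454/1605 = 0.031982613.
Tier 4: Wₕ = 0.39159287; term = 0.39159287²·(1 − 0.14074977)·1010/2309 = 0.057635046.
Tier 3: Wₕ = 0.25245268; term = 0.25245268²·(1 − 0.07318457)·963/774 = 0.073491742.
Sum = 0.1631094.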